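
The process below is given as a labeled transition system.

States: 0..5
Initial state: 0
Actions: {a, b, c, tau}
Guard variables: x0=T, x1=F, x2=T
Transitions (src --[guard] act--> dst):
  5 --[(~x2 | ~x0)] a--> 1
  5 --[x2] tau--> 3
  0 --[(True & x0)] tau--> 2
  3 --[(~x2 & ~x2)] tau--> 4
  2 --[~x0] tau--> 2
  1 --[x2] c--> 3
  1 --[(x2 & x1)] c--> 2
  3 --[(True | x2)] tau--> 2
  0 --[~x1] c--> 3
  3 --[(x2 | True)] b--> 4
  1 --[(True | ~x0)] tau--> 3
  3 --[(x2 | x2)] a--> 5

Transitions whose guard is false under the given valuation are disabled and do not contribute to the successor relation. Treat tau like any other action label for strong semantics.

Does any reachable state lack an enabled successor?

Answer: DEADLOCK at state 2

Analysis:
Reachable = {0,2,3,4,5}
  0: c→3  tau→2  [2 exit(s)]
  2: ∅  [no exit]
  3: a→5  b→4  tau→2  [3 exit(s)]
  4: ∅  [no exit]
  5: tau→3  [1 exit(s)]
trace reaching 2: tau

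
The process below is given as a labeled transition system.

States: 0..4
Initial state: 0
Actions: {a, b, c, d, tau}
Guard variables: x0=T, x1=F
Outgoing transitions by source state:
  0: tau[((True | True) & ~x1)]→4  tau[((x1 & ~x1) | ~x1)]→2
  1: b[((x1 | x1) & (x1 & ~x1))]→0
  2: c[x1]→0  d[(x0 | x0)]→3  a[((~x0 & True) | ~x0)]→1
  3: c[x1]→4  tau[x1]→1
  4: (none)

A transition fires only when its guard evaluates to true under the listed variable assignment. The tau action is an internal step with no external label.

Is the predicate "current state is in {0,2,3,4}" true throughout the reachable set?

Answer: INVARIANT HOLDS

Working:
Safe = {0,2,3,4}
Reachable = {0,2,3,4}
  0: safe
  2: safe
  3: safe
  4: safe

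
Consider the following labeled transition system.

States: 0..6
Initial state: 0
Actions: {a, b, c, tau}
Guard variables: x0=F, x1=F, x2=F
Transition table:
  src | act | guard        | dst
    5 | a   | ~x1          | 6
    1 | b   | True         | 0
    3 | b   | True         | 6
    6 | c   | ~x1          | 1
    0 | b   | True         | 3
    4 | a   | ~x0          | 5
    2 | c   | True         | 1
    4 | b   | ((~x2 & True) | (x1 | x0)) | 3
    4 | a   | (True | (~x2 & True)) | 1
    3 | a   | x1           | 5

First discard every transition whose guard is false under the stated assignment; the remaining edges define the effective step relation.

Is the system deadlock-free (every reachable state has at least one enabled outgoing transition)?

Answer: DEADLOCK-FREE

Analysis:
Reachable = {0,1,3,6}
  0: b→3  [deg 1]
  1: b→0  [deg 1]
  3: b→6  [deg 1]
  6: c→1  [deg 1]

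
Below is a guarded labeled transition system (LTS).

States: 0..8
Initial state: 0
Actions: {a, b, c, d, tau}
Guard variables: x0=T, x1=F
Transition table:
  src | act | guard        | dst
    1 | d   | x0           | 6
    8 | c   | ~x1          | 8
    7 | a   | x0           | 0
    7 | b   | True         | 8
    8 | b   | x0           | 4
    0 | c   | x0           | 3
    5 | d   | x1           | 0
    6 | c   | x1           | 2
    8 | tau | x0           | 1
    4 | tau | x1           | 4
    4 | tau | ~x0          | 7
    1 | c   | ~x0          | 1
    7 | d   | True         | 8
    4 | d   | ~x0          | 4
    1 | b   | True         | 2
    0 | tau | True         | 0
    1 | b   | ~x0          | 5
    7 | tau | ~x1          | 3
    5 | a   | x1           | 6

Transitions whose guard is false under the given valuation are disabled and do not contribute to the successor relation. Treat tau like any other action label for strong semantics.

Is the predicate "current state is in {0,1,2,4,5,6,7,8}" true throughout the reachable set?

Answer: INVARIANT VIOLATED at state 3

Working:
Allowed set {0,1,2,4,5,6,7,8}
Reachable = {0,3}
  0: ok
  3: VIOLATES
counterexample path to 3: c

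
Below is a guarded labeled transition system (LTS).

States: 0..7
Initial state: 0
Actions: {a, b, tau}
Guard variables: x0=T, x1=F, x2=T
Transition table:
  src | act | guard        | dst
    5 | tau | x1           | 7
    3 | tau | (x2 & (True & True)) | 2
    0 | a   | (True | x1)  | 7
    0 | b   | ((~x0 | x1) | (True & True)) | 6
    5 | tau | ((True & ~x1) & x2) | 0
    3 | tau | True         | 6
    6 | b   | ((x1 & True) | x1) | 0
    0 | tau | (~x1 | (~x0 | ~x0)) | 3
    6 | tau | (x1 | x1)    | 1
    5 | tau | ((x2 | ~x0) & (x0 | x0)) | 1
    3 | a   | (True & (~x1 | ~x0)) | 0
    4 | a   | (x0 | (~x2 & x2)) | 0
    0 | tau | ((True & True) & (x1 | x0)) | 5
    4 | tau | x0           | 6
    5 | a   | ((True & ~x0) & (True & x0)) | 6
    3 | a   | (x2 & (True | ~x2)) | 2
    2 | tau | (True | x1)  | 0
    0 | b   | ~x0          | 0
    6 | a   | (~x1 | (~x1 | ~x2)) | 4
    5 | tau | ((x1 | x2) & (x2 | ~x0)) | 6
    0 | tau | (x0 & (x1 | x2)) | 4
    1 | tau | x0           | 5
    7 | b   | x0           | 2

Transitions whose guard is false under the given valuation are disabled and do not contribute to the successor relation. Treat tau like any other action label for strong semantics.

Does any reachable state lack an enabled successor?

Answer: DEADLOCK-FREE

Trace:
R = {0,1,2,3,4,5,6,7}
  0: a→7  b→6  tau→3  tau→4  tau→5  [deg 5]
  1: tau→5  [deg 1]
  2: tau→0  [deg 1]
  3: a→0  a→2  tau→2  tau→6  [deg 4]
  4: a→0  tau→6  [deg 2]
  5: tau→0  tau→1  tau→6  [deg 3]
  6: a→4  [deg 1]
  7: b→2  [deg 1]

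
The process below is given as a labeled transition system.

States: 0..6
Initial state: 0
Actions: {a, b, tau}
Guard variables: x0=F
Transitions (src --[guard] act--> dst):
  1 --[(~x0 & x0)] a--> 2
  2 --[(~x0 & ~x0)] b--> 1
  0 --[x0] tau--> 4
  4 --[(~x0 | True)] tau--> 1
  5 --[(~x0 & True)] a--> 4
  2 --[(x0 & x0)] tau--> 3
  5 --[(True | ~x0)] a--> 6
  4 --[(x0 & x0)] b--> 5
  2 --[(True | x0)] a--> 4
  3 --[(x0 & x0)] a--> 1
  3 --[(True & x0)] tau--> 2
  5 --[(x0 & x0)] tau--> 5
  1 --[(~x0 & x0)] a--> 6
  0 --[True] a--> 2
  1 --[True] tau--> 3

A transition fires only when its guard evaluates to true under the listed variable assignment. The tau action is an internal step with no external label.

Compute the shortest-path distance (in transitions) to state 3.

Answer: 3

Trace:
Breadth-first toward 3:
  L0 = {0}
  L1 = {2}
  L2 = {1,4}
  L3 = {3}
3 enters at depth 3; path a·b·tau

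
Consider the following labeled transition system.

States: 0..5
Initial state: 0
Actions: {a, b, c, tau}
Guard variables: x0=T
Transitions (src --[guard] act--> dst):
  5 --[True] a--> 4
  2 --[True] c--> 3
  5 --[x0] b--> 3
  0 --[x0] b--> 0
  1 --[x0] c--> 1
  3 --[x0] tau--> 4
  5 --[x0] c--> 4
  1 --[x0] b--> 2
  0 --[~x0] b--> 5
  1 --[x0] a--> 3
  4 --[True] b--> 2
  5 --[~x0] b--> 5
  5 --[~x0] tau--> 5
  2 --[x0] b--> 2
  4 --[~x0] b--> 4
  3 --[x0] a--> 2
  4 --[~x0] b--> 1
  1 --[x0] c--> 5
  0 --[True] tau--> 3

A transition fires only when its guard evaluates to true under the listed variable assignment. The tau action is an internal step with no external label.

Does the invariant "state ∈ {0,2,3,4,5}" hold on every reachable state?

Answer: INVARIANT HOLDS

Trace:
Allowed set {0,2,3,4,5}
Reachable = {0,2,3,4}
  0: ✓
  2: ✓
  3: ✓
  4: ✓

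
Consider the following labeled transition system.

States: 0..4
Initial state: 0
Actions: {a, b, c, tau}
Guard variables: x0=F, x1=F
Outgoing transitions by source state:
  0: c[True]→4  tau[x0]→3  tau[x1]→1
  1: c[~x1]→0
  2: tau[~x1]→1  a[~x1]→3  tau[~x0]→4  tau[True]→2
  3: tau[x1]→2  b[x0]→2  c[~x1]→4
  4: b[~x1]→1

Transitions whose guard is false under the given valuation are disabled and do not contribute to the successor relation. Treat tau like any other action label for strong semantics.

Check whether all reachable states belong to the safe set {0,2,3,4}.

Inv-set: {0,2,3,4}
Reach set: {0,1,4}
  0: ok
  1: VIOLATES
  4: ok
witness against invariant: c·b → 1

Answer: INVARIANT VIOLATED at state 1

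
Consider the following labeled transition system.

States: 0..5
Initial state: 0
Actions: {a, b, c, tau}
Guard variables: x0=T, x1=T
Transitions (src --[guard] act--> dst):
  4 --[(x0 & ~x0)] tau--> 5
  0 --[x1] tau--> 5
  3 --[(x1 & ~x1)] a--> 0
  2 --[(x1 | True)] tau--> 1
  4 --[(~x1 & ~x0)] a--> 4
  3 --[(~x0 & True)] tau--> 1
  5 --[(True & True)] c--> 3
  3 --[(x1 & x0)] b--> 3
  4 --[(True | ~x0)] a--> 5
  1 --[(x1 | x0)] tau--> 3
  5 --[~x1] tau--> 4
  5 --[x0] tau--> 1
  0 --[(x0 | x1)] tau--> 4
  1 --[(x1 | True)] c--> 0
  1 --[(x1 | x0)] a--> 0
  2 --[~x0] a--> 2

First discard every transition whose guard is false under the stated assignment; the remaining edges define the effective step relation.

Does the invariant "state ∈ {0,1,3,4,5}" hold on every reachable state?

Inv-set: {0,1,3,4,5}
Reachable = {0,1,3,4,5}
  0: safe
  1: safe
  3: safe
  4: safe
  5: safe

Answer: INVARIANT HOLDS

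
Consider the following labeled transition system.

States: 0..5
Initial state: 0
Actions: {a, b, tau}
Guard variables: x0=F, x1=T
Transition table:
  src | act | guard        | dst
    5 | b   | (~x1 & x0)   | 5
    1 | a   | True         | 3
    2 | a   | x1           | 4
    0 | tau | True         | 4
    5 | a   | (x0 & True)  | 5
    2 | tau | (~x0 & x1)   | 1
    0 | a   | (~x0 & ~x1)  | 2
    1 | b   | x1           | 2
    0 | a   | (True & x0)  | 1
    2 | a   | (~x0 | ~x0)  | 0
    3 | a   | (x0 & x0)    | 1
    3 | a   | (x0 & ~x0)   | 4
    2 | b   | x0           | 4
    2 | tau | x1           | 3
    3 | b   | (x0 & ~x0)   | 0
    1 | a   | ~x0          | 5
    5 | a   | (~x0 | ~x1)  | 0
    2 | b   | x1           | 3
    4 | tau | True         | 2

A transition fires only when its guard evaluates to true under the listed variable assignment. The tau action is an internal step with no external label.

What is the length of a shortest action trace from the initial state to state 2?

BFS to 2:
  Layer 0: {0}
  Layer 1: {4}
  Layer 2: {2}
2 enters at depth 2; path tau·tau

Answer: 2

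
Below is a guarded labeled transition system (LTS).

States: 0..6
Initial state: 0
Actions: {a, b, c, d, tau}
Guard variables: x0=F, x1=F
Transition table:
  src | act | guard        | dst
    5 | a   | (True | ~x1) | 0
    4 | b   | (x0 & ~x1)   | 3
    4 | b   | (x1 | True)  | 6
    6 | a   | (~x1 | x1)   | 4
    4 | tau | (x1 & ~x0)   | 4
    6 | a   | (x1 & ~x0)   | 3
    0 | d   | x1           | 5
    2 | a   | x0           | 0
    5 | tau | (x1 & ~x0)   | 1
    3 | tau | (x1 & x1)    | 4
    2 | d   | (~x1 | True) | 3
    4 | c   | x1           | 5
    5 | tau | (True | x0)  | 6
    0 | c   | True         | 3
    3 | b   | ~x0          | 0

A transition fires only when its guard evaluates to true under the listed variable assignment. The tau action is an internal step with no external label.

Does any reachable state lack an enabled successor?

Reach set: {0,3}
  0: c→3  [1 exit(s)]
  3: b→0  [1 exit(s)]

Answer: DEADLOCK-FREE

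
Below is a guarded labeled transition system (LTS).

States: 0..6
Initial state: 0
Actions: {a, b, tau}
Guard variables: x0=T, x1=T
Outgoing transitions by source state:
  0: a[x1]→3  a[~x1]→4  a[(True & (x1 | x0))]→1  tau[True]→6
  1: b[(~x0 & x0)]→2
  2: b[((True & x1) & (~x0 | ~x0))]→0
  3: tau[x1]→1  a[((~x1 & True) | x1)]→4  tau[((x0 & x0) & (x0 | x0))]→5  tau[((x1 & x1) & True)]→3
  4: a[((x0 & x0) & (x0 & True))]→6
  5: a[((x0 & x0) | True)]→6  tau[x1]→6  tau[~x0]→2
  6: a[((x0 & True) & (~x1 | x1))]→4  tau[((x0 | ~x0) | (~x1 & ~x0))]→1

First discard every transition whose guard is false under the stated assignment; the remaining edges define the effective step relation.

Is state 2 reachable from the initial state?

Answer: UNREACHABLE

Trace:
After dropping false guards: 12 live edges.
depth 0: {0}
depth 1: {1,3,6}  cumulative {0,1,3,6}
depth 2: {4,5}  cumulative {0,1,3,4,5,6}
R = {0,1,3,4,5,6}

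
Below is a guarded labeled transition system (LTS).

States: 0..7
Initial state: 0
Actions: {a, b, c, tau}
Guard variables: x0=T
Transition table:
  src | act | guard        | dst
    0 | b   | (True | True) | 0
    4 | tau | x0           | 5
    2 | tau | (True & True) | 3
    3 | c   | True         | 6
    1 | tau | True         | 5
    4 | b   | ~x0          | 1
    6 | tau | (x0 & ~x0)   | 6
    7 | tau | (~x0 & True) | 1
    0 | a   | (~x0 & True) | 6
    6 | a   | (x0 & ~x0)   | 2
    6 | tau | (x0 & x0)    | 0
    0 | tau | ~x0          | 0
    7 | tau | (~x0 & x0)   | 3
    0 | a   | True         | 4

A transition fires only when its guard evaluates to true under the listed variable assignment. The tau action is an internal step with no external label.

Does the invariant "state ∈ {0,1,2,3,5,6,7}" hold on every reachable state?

Answer: INVARIANT VIOLATED at state 4

Working:
Allowed set {0,1,2,3,5,6,7}
R = {0,4,5}
  0: ok
  4: VIOLATES
  5: ok
reach 4 via a — violates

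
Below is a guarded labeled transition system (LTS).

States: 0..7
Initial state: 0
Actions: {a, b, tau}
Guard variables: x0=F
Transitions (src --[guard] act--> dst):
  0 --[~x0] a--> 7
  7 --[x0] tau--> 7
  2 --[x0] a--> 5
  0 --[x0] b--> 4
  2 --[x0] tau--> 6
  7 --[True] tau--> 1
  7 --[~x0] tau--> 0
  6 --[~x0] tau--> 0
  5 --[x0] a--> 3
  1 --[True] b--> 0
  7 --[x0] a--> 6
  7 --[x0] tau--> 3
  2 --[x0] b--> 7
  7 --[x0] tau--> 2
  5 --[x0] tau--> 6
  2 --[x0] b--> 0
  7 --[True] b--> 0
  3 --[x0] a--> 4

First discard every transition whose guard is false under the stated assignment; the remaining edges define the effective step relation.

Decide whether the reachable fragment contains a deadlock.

Reachable = {0,1,7}
  0: a→7  [deg 1]
  1: b→0  [deg 1]
  7: b→0  tau→0  tau→1  [deg 3]

Answer: DEADLOCK-FREE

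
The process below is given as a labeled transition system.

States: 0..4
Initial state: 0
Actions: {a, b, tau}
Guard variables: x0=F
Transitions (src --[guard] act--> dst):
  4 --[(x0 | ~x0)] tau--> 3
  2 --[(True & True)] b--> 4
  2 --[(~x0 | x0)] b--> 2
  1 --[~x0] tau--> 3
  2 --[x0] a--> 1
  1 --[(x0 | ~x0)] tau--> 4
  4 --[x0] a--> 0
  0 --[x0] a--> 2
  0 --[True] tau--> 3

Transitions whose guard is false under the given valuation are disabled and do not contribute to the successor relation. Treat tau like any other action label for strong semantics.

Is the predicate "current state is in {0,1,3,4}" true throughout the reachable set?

Allowed set {0,1,3,4}
Reachable = {0,3}
  0: ok
  3: ok

Answer: INVARIANT HOLDS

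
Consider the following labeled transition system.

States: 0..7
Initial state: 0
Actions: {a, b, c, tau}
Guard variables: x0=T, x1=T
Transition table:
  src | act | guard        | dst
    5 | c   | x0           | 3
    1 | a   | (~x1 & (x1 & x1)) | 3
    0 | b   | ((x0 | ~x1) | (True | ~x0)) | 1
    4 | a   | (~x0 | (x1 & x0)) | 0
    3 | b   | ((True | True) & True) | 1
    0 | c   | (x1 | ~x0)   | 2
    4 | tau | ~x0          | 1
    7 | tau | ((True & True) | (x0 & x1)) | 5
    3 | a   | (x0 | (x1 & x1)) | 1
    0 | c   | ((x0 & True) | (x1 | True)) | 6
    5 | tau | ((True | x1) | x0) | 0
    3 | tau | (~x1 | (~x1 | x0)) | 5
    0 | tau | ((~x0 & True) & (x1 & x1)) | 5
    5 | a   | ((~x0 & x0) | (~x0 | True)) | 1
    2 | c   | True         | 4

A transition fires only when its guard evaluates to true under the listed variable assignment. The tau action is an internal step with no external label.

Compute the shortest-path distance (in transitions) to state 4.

Answer: 2

Analysis:
Layered search for 4:
  Layer 0: {0}
  Layer 1: {1,2,6}
  Layer 2: {4}
4 enters at depth 2; path c·c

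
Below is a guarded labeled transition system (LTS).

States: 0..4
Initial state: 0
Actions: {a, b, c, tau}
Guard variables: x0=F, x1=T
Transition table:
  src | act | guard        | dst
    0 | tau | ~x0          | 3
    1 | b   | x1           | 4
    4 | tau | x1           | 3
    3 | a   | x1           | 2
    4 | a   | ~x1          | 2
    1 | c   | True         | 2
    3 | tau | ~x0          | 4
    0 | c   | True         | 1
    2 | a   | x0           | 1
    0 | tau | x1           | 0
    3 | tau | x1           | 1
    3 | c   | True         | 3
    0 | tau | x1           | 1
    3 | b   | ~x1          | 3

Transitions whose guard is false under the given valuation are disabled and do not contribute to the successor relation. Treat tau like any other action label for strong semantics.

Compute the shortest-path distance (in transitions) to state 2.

Answer: 2

Working:
Layered search for 2:
  depth 0: {0}
  depth 1: {1,3}
  depth 2: {2,4}
2 enters at depth 2; path c·c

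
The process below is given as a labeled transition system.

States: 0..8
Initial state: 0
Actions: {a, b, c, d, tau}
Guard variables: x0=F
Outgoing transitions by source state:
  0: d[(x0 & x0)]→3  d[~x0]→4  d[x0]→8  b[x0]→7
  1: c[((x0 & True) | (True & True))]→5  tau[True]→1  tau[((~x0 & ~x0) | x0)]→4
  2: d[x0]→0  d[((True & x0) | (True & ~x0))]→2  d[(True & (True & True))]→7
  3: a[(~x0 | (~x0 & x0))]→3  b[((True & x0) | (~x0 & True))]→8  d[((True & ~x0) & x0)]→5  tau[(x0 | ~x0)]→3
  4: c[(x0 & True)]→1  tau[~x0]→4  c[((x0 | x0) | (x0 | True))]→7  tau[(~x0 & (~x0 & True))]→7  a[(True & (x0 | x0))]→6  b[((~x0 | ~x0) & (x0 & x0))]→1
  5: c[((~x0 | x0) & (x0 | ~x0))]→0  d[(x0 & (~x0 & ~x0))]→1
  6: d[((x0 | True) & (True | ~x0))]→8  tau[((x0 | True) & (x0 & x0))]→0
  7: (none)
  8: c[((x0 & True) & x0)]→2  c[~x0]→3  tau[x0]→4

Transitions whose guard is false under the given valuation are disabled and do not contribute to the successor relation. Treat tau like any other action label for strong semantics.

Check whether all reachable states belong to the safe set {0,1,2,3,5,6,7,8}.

Answer: INVARIANT VIOLATED at state 4

Working:
Safe = {0,1,2,3,5,6,7,8}
Reach set: {0,4,7}
  0: safe
  4: VIOLATES
  7: safe
counterexample path to 4: d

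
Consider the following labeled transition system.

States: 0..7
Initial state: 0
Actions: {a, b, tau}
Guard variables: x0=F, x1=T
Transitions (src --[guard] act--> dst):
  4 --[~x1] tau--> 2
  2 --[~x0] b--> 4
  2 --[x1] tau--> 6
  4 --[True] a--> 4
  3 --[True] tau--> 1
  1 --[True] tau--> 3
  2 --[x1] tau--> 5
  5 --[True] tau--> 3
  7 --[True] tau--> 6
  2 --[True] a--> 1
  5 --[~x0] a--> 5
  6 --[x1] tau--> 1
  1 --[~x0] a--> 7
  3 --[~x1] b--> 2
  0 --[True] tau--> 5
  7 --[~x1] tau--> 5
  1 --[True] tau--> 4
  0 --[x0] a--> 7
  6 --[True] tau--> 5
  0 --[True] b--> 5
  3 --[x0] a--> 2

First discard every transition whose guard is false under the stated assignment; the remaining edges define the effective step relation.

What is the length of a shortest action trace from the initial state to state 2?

Answer: UNREACHABLE

Trace:
BFS to 2:
  depth 0: {0}
  depth 1: {5}
  depth 2: {3}
  depth 3: {1}
  depth 4: {4,7}
  depth 5: {6}
2 never appears.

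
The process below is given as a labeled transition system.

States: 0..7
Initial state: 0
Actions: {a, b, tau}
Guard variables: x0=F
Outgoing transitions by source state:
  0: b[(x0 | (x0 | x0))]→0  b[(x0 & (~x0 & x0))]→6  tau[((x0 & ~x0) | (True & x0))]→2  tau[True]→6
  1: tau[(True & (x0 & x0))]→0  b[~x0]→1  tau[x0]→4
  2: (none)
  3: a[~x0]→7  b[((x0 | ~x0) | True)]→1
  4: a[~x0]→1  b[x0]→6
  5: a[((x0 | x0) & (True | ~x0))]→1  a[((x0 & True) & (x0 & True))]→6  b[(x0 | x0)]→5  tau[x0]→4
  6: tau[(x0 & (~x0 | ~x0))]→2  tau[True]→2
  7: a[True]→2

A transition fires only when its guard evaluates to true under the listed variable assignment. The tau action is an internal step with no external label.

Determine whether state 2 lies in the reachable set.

7 transition(s) survive guard evaluation.
L0 = {0}
L1 = {6}  cumulative {0,6}
L2 = {2}  cumulative {0,2,6}
R = {0,2,6}
witness 2: tau·tau

Answer: REACHABLE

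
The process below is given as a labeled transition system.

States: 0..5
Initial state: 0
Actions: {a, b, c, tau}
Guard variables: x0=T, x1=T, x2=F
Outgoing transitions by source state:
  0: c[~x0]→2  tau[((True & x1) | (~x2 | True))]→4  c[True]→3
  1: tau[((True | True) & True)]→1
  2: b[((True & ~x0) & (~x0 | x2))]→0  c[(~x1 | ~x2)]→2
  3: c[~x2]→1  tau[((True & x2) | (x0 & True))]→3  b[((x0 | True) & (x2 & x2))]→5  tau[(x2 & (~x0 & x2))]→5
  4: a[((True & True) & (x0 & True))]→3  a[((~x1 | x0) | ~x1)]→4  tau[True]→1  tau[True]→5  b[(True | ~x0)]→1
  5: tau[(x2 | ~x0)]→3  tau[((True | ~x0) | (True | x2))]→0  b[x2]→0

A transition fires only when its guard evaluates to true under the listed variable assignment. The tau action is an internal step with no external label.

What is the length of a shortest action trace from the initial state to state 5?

BFS to 5:
  depth 0: {0}
  depth 1: {3,4}
  depth 2: {1,5}
first hit 5 at d=2 via tau·tau

Answer: 2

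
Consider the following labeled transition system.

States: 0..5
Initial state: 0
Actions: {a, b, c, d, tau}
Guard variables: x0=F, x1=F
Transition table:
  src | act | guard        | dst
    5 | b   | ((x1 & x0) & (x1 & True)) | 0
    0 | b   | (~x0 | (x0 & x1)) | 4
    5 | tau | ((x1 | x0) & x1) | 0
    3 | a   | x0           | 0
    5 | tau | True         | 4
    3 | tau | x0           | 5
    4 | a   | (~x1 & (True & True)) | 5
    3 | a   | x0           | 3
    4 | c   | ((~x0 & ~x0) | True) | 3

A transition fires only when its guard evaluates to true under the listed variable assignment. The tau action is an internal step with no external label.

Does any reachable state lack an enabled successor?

R = {0,3,4,5}
  0: b→4  [1 exit(s)]
  3: ∅  [deadlock]
  4: a→5  c→3  [2 exit(s)]
  5: tau→4  [1 exit(s)]
trace reaching 3: b·c

Answer: DEADLOCK at state 3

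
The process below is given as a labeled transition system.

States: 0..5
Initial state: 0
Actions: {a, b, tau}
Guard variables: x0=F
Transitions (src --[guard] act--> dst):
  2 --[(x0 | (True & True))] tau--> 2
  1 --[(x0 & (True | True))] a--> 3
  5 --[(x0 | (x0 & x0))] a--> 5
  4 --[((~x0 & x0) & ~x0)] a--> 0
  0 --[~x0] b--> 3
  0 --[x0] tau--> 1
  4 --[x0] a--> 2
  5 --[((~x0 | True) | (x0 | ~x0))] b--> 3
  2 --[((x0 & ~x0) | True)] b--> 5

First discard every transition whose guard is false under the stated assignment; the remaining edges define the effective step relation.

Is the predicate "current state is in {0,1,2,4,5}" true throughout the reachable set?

Safe = {0,1,2,4,5}
Reachable = {0,3}
  0: ok
  3: VIOLATES
reach 3 via b — violates

Answer: INVARIANT VIOLATED at state 3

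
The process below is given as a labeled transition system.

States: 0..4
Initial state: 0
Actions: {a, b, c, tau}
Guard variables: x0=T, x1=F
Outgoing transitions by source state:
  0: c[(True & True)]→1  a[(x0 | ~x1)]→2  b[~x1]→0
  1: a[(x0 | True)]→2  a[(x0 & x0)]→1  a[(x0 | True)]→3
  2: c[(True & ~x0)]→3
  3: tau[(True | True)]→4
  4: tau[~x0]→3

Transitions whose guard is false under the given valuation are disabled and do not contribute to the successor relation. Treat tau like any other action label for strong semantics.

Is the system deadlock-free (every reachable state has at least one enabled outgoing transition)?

Reach set: {0,1,2,3,4}
  0: a→2  b→0  c→1  [deg 3]
  1: a→1  a→2  a→3  [deg 3]
  2: ∅  [STUCK]
  3: tau→4  [deg 1]
  4: ∅  [STUCK]
witness 2: a

Answer: DEADLOCK at state 2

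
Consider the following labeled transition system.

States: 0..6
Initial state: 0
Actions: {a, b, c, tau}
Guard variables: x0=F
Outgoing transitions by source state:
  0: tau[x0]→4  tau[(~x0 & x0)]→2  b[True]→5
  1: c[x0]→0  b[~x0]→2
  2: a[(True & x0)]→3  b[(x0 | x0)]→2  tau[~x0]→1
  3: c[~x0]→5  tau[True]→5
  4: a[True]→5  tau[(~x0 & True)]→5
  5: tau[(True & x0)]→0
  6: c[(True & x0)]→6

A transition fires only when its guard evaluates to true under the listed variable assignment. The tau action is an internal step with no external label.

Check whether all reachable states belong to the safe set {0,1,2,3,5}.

Answer: INVARIANT HOLDS

Analysis:
Safe = {0,1,2,3,5}
R = {0,5}
  0: ok
  5: ok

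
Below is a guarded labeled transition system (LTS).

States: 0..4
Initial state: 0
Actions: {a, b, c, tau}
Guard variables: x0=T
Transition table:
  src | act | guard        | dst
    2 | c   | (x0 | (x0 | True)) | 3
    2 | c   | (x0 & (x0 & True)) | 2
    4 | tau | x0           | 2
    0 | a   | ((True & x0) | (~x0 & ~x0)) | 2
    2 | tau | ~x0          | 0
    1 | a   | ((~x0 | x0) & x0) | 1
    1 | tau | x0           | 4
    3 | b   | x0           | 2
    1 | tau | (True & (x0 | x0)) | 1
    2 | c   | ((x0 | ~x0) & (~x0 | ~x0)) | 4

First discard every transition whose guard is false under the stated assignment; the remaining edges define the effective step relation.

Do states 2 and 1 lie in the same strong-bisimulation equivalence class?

Answer: NOT BISIMILAR

Trace:
Compute ~ classes (split until stable):
  π0 = {{0,1,2,3,4}}
  π1 = {{0},{1},{2},{3},{4}}
5 equivalence class(es) (converged in 2)
[2]={2}  [1]={1}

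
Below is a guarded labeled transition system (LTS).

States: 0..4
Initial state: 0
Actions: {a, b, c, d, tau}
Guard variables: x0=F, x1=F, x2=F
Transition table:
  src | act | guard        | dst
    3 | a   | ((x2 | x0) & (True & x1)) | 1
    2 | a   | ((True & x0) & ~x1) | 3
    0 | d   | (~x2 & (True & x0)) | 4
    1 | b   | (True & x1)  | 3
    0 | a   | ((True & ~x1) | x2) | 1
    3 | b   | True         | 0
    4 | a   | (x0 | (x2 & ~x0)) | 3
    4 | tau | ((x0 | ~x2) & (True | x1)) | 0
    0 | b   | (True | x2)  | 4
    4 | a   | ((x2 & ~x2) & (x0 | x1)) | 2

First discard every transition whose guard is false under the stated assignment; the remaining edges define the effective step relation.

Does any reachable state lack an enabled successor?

Answer: DEADLOCK at state 1

Trace:
Reach set: {0,1,4}
  0: a→1  b→4  [2 out]
  1: ∅  [deadlock]
  4: tau→0  [1 out]
witness 1: a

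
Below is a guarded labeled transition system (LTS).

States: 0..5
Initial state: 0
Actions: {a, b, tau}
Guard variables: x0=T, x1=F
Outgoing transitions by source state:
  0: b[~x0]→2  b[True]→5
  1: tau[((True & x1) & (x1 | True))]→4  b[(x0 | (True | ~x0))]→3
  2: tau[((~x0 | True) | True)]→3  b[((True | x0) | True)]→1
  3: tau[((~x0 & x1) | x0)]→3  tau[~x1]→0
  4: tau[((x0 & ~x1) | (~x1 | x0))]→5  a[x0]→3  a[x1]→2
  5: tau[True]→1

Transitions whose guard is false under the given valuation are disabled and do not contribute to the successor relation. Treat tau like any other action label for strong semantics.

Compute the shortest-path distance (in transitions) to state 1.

BFS to 1:
  L0 = {0}
  L1 = {5}
  L2 = {1}
first hit 1 at d=2 via b·tau

Answer: 2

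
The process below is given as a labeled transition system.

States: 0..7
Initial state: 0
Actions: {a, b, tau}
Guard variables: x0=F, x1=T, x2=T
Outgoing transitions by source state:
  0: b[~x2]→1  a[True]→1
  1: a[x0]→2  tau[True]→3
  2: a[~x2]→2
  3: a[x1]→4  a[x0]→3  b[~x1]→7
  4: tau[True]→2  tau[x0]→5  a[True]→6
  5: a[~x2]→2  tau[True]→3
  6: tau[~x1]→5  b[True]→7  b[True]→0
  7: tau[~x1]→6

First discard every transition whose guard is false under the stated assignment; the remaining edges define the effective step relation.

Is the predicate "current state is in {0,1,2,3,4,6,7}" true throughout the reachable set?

Answer: INVARIANT HOLDS

Trace:
Allowed set {0,1,2,3,4,6,7}
R = {0,1,2,3,4,6,7}
  0: ✓
  1: ✓
  2: ✓
  3: ✓
  4: ✓
  6: ✓
  7: ✓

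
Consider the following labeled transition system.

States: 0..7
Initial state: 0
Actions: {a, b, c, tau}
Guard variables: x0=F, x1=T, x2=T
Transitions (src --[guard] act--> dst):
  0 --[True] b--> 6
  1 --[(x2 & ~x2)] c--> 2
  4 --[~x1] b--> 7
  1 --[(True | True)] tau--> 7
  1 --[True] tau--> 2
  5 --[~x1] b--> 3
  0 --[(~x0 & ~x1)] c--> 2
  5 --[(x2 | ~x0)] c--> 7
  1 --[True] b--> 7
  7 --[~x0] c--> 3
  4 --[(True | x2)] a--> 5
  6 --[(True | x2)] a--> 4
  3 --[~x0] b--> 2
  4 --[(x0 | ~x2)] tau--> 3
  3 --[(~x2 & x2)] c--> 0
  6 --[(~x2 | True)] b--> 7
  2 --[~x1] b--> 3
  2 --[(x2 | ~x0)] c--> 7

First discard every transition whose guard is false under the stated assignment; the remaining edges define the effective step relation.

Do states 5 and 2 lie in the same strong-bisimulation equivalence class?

Answer: BISIMILAR

Analysis:
Refine partition for ~:
  P[0] = {{0,1,2,3,4,5,6,7}}
  P[1] = {{0,3},{1},{2,5,7},{4},{6}}
  P[2] = {{0},{1},{2,5},{3},{4},{6},{7}}
stable after 3 split(s): 7 block(s)
class of 5: {2,5}; class of 2: {2,5}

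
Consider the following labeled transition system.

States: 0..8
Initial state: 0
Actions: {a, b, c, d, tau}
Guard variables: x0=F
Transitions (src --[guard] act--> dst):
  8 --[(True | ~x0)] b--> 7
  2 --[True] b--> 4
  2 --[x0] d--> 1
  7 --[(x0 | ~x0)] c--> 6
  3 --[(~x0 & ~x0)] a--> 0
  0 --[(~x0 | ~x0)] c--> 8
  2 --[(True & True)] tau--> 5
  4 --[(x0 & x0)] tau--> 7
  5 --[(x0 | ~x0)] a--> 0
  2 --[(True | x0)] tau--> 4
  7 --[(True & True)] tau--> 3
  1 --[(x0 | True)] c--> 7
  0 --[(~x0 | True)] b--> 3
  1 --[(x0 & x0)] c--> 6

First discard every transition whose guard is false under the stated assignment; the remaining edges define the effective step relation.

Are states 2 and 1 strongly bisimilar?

Answer: NOT BISIMILAR

Trace:
Compute ~ classes (split until stable):
  round 0: {{0,1,2,3,4,5,6,7,8}}
  round 1: {{0},{1},{2},{3,5},{4,6},{7},{8}}
7 equivalence class(es) (converged in 2)
2∈{2}, 1∈{1}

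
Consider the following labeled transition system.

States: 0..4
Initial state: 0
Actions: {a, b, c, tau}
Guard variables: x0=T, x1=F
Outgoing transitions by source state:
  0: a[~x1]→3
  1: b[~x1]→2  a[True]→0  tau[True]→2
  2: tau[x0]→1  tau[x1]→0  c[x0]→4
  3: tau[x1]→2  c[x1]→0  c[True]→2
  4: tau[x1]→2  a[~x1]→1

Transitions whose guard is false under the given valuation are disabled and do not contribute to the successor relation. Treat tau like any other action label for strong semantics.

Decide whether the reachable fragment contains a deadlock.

Answer: DEADLOCK-FREE

Working:
Reachable = {0,1,2,3,4}
  0: a→3  [1 exit(s)]
  1: a→0  b→2  tau→2  [3 exit(s)]
  2: c→4  tau→1  [2 exit(s)]
  3: c→2  [1 exit(s)]
  4: a→1  [1 exit(s)]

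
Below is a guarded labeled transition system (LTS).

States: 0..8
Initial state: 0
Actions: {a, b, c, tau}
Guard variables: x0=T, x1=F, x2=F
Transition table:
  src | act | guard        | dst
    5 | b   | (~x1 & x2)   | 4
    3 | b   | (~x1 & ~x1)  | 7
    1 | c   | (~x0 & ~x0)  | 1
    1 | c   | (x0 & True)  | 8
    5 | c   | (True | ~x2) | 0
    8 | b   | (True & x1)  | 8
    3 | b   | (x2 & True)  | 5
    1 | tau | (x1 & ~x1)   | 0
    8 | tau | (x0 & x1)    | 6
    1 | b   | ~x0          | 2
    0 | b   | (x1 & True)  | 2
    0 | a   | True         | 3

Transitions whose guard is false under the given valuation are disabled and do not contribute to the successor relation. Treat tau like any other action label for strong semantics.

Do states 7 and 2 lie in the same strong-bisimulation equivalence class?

Compute ~ classes (split until stable):
  P[0] = {{0,1,2,3,4,5,6,7,8}}
  P[1] = {{0},{1,5},{2,4,6,7,8},{3}}
  P[2] = {{0},{1},{2,4,6,7,8},{3},{5}}
Fixed point at round 3; 5 class(es).
[7]={2,4,6,7,8}  [2]={2,4,6,7,8}

Answer: BISIMILAR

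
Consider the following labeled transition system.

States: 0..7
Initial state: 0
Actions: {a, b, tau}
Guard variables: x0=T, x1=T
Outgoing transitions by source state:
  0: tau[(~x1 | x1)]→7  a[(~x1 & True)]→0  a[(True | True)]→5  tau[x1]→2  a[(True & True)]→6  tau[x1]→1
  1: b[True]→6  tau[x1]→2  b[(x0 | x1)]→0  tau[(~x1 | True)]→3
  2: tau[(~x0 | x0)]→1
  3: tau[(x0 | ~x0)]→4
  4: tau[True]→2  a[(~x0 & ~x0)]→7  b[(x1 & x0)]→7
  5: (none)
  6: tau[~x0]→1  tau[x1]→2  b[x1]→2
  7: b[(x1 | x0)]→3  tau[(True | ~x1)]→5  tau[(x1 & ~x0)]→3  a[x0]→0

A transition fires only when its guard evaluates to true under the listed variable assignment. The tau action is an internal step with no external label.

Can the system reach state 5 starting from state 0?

18 transition(s) survive guard evaluation.
Layer 0: {0}
Layer 1: {1,2,5,6,7}  cumulative {0,1,2,5,6,7}
Layer 2: {3}  cumulative {0,1,2,3,5,6,7}
Layer 3: {4}  cumulative {0,1,2,3,4,5,6,7}
Reach set: {0,1,2,3,4,5,6,7}
trace reaching 5: a

Answer: REACHABLE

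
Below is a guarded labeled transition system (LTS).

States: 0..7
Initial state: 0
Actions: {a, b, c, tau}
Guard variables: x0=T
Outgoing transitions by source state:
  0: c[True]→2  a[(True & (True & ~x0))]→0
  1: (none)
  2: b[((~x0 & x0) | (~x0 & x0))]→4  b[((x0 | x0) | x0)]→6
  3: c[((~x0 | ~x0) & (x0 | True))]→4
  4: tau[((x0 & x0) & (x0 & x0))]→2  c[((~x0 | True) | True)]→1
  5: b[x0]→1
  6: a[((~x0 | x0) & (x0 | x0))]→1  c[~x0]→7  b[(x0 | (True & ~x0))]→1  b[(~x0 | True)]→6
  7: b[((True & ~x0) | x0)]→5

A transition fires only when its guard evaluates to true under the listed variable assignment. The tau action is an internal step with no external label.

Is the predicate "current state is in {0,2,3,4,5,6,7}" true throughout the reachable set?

Answer: INVARIANT VIOLATED at state 1

Working:
Allowed set {0,2,3,4,5,6,7}
Reachable = {0,1,2,6}
  0: ✓
  1: VIOLATES
  2: ✓
  6: ✓
witness against invariant: c·b·a → 1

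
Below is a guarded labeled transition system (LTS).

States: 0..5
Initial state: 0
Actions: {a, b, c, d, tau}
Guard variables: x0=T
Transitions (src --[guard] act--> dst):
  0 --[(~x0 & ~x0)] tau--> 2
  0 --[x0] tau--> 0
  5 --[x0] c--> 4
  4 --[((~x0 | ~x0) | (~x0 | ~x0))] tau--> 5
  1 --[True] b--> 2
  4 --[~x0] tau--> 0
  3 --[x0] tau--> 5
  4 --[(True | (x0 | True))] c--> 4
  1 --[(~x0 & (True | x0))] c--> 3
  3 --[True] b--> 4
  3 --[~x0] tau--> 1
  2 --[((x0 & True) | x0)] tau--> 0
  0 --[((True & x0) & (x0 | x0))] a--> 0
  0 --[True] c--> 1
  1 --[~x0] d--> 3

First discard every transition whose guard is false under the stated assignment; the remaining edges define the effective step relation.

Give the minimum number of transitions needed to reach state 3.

Answer: UNREACHABLE

Trace:
Layered search for 3:
  L0 = {0}
  L1 = {1}
  L2 = {2}
3 never appears.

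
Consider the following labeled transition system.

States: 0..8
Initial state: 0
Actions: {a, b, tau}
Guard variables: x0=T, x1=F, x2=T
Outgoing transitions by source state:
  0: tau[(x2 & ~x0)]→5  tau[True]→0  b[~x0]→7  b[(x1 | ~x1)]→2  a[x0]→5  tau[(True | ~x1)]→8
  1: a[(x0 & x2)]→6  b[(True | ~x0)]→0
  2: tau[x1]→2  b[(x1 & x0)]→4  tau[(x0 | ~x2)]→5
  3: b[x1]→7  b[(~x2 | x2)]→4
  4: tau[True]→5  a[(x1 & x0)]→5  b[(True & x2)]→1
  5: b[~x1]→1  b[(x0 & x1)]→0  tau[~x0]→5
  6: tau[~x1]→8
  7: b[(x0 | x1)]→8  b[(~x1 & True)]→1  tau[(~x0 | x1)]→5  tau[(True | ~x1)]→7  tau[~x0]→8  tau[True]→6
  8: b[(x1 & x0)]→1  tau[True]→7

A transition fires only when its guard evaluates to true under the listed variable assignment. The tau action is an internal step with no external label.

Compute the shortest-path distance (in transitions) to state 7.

BFS to 7:
  depth 0: {0}
  depth 1: {2,5,8}
  depth 2: {1,7}
depth(7)=2, e.g. tau·tau

Answer: 2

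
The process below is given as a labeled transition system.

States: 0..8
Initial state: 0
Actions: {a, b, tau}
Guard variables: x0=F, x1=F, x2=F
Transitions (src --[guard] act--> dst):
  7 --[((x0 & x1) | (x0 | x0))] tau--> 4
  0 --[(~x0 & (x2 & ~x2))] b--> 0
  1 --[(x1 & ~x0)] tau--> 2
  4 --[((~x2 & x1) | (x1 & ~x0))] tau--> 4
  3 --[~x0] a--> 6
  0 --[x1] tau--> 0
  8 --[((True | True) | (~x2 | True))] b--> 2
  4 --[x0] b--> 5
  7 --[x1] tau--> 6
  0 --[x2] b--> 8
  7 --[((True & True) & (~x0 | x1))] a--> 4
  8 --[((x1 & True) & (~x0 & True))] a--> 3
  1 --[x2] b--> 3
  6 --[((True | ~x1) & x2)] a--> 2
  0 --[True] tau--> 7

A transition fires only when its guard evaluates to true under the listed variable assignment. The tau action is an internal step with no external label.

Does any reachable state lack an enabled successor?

R = {0,4,7}
  0: tau→7  [deg 1]
  4: ∅  [deadlock]
  7: a→4  [deg 1]
trace reaching 4: tau·a

Answer: DEADLOCK at state 4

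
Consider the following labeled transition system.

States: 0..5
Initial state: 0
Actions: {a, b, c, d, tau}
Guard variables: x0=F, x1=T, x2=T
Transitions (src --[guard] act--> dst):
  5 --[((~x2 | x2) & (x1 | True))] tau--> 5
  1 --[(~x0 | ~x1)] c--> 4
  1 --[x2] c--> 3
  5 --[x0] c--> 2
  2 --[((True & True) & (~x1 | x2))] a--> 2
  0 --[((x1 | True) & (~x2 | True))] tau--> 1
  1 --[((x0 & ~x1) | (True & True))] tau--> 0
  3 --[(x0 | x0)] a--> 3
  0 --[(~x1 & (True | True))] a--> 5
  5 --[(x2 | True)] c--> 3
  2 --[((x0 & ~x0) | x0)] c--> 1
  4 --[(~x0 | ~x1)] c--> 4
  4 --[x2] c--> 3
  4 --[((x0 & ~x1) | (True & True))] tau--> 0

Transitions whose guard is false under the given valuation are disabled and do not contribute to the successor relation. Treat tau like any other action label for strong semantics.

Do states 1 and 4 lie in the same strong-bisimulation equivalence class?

Answer: BISIMILAR

Trace:
Refine partition for ~:
  round 0: {{0,1,2,3,4,5}}
  round 1: {{0},{1,4,5},{2},{3}}
  round 2: {{0},{1,4},{2},{3},{5}}
stable after 3 split(s): 5 block(s)
class of 1: {1,4}; class of 4: {1,4}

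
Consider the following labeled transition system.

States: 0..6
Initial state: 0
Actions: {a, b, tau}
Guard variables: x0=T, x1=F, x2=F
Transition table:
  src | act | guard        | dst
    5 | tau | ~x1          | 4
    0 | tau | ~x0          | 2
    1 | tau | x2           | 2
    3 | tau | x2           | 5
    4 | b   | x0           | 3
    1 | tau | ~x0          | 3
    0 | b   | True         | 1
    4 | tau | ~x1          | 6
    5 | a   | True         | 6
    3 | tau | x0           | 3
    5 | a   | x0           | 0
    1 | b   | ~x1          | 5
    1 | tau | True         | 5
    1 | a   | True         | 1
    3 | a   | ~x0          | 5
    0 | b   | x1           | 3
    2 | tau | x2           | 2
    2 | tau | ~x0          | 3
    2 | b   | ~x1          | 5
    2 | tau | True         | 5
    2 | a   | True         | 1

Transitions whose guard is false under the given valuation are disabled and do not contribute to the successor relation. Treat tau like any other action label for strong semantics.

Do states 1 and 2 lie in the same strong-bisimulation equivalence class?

Answer: BISIMILAR

Trace:
Refine partition for ~:
  round 0: {{0,1,2,3,4,5,6}}
  round 1: {{0},{1,2},{3},{4},{5},{6}}
6 equivalence class(es) (converged in 2)
1∈{1,2}, 2∈{1,2}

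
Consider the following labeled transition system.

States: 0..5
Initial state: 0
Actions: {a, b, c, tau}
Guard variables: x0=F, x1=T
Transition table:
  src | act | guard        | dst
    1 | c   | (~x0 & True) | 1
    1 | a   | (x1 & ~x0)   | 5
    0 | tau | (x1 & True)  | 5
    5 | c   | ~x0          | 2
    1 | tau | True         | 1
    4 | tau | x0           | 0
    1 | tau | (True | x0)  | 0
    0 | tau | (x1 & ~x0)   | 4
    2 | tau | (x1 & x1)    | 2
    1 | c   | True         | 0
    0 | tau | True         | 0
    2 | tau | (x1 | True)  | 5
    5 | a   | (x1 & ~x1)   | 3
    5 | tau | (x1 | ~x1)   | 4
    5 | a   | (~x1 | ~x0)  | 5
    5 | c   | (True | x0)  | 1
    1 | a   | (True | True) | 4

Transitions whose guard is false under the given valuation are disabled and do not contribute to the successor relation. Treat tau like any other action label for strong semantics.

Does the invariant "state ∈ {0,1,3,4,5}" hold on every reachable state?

Answer: INVARIANT VIOLATED at state 2

Analysis:
Safe = {0,1,3,4,5}
Reachable = {0,1,2,4,5}
  0: safe
  1: safe
  2: outside
  4: safe
  5: safe
reach 2 via tau·c — violates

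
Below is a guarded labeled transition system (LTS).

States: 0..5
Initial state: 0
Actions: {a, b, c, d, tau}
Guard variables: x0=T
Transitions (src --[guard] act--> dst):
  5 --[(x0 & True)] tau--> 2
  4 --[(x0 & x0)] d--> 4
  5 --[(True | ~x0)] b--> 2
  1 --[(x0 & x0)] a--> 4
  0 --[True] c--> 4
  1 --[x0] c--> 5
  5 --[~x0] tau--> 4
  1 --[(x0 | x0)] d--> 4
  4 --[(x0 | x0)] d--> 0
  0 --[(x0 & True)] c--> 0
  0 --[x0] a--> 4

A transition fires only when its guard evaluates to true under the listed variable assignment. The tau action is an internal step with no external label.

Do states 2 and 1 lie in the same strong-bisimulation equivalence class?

Compute ~ classes (split until stable):
  π0 = {{0,1,2,3,4,5}}
  π1 = {{0},{1},{2,3},{4},{5}}
stable after 2 split(s): 5 block(s)
class of 2: {2,3}; class of 1: {1}

Answer: NOT BISIMILAR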